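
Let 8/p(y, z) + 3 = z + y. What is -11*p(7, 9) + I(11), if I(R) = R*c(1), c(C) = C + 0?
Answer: 55/13 ≈ 4.2308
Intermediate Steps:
c(C) = C
p(y, z) = 8/(-3 + y + z) (p(y, z) = 8/(-3 + (z + y)) = 8/(-3 + (y + z)) = 8/(-3 + y + z))
I(R) = R (I(R) = R*1 = R)
-11*p(7, 9) + I(11) = -88/(-3 + 7 + 9) + 11 = -88/13 + 11 = 55/13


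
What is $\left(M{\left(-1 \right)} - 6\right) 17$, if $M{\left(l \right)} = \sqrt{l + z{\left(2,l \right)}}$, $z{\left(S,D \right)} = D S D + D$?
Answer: $-102$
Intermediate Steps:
$z{\left(S,D \right)} = D + S D^{2}$ ($z{\left(S,D \right)} = S D^{2} + D = D + S D^{2}$)
$M{\left(l \right)} = \sqrt{l + l \left(1 + 2 l\right)}$ ($M{\left(l \right)} = \sqrt{l + l \left(1 + l 2\right)} = \sqrt{l + l \left(1 + 2 l\right)}$)
$\left(M{\left(-1 \right)} - 6\right) 17 = \left(\sqrt{2} \sqrt{- (1 - 1)} - 6\right) 17 = \left(\sqrt{2} \sqrt{\left(-1\right) 0} - 6\right) 17 = \left(\sqrt{2} \sqrt{0} - 6\right) 17 = \left(\sqrt{2} \cdot 0 - 6\right) 17 = \left(0 - 6\right) 17 = \left(-6\right) 17 = -102$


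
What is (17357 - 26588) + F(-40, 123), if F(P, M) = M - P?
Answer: -9068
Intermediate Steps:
(17357 - 26588) + F(-40, 123) = (17357 - 26588) + (123 - 1*(-40)) = -9231 + (123 + 40) = -9231 + 163 = -9068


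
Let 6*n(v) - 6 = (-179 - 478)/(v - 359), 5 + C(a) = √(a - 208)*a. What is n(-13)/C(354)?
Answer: 1605/4537435528 + 56817*√146/2268717764 ≈ 0.00030296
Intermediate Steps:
C(a) = -5 + a*√(-208 + a) (C(a) = -5 + √(a - 208)*a = -5 + √(-208 + a)*a = -5 + a*√(-208 + a))
n(v) = 1 - 219/(2*(-359 + v)) (n(v) = 1 + ((-179 - 478)/(v - 359))/6 = 1 + (-657/(-359 + v))/6 = 1 - 219/(2*(-359 + v)))
n(-13)/C(354) = ((-937/2 - 13)/(-359 - 13))/(-5 + 354*√(-208 + 354)) = (-963/2/(-372))/(-5 + 354*√146) = (-1/372*(-963/2))/(-5 + 354*√146) = 321/(248*(-5 + 354*√146))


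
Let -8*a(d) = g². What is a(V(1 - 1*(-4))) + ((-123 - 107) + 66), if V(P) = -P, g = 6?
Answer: -337/2 ≈ -168.50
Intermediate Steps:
a(d) = -9/2 (a(d) = -⅛*6² = -⅛*36 = -9/2)
a(V(1 - 1*(-4))) + ((-123 - 107) + 66) = -9/2 + ((-123 - 107) + 66) = -9/2 + (-230 + 66) = -9/2 - 164 = -337/2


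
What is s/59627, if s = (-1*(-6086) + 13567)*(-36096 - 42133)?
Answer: -1537434537/59627 ≈ -25784.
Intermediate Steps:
s = -1537434537 (s = (6086 + 13567)*(-78229) = 19653*(-78229) = -1537434537)
s/59627 = -1537434537/59627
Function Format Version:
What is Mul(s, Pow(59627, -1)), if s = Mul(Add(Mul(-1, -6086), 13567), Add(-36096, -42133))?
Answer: Rational(-1537434537, 59627) ≈ -25784.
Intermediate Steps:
s = -1537434537 (s = Mul(Add(6086, 13567), -78229) = Mul(19653, -78229) = -1537434537)
Mul(s, Pow(59627, -1)) = Mul(-1537434537, Pow(59627, -1)) = Mul(-1537434537, Rational(1, 59627)) = Rational(-1537434537, 59627)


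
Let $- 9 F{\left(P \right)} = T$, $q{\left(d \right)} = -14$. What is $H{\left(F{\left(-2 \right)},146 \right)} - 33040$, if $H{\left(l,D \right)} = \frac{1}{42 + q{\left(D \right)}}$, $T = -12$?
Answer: $- \frac{925119}{28} \approx -33040.0$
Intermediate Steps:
$F{\left(P \right)} = \frac{4}{3}$ ($F{\left(P \right)} = \left(- \frac{1}{9}\right) \left(-12\right) = \frac{4}{3}$)
$H{\left(l,D \right)} = \frac{1}{28}$ ($H{\left(l,D \right)} = \frac{1}{42 - 14} = \frac{1}{28}$)
$H{\left(F{\left(-2 \right)},146 \right)} - 33040 = \frac{1}{28} - 33040 = - \frac{925119}{28}$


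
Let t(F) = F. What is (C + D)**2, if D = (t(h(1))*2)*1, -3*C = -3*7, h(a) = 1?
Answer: 81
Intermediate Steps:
C = 7 (C = -(-1)*7 = -1/3*(-21) = 7)
D = 2 (D = (1*2)*1 = 2*1 = 2)
(C + D)**2 = (7 + 2)**2 = 9**2 = 81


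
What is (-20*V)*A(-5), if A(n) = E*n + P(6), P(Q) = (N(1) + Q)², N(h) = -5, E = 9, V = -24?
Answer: -21120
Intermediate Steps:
P(Q) = (-5 + Q)²
A(n) = 1 + 9*n (A(n) = 9*n + (-5 + 6)² = 9*n + 1² = 9*n + 1 = 1 + 9*n)
(-20*V)*A(-5) = (-20*(-24))*(1 + 9*(-5)) = 480*(1 - 45) = 480*(-44) = -21120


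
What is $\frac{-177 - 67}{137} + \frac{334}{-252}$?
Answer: $- \frac{53623}{17262} \approx -3.1064$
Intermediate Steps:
$\frac{-177 - 67}{137} + \frac{334}{-252} = \left(-244\right) \frac{1}{137} + 334 \left(- \frac{1}{252}\right) = - \frac{244}{137} - \frac{167}{126} = - \frac{53623}{17262}$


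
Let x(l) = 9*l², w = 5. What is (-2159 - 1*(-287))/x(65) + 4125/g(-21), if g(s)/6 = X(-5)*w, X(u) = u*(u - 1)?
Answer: 17683/3900 ≈ 4.5341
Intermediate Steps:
X(u) = u*(-1 + u)
g(s) = 900 (g(s) = 6*(-5*(-1 - 5)*5) = 6*(-5*(-6)*5) = 6*(30*5) = 6*150 = 900)
(-2159 - 1*(-287))/x(65) + 4125/g(-21) = (-2159 - 1*(-287))/((9*65²)) + 4125/900 = (-2159 + 287)/((9*4225)) + 4125*(1/900) = -1872/38025 + 55/12 = -1872*1/38025 + 55/12 = -16/325 + 55/12 = 17683/3900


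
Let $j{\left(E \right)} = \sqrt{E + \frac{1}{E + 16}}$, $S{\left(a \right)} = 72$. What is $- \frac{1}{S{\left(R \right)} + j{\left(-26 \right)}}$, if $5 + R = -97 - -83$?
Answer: $- \frac{80}{5789} + \frac{i \sqrt{290}}{17367} \approx -0.013819 + 0.00098056 i$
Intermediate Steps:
$R = -19$ ($R = -5 - 14 = -19$)
$j{\left(E \right)} = \sqrt{E + \frac{1}{16 + E}}$
$- \frac{1}{S{\left(R \right)} + j{\left(-26 \right)}} = - \frac{1}{72 + \sqrt{\frac{1 - 26 \left(16 - 26\right)}{16 - 26}}} = - \frac{1}{72 + \sqrt{\frac{1 - -260}{-10}}} = - \frac{1}{72 + \sqrt{- \frac{1 + 260}{10}}} = - \frac{1}{72 + \sqrt{\left(- \frac{1}{10}\right) 261}} = - \frac{1}{72 + \sqrt{- \frac{261}{10}}} = - \frac{1}{72 + \frac{3 i \sqrt{290}}{10}}$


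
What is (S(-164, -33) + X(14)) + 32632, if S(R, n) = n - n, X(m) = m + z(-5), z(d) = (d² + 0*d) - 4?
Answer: 32667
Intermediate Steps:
z(d) = -4 + d² (z(d) = (d² + 0) - 4 = d² - 4 = -4 + d²)
X(m) = 21 + m (X(m) = m + (-4 + (-5)²) = m + (-4 + 25) = m + 21 = 21 + m)
S(R, n) = 0
(S(-164, -33) + X(14)) + 32632 = (0 + (21 + 14)) + 32632 = (0 + 35) + 32632 = 35 + 32632 = 32667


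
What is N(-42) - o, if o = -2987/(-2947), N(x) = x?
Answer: -126761/2947 ≈ -43.014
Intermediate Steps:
o = 2987/2947 (o = -2987*(-1/2947) = 2987/2947 ≈ 1.0136)
N(-42) - o = -42 - 1*2987/2947 = -42 - 2987/2947 = -126761/2947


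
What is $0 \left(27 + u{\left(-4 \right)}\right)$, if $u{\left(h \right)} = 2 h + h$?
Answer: $0$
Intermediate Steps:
$u{\left(h \right)} = 3 h$
$0 \left(27 + u{\left(-4 \right)}\right) = 0 \left(27 + 3 \left(-4\right)\right) = 0 \left(27 - 12\right) = 0 \cdot 15 = 0$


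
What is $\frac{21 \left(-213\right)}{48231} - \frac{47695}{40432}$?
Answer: $- \frac{275692209}{216675088} \approx -1.2724$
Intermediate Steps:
$\frac{21 \left(-213\right)}{48231} - \frac{47695}{40432} = \left(-4473\right) \frac{1}{48231} - \frac{47695}{40432} = - \frac{497}{5359} - \frac{47695}{40432} = - \frac{275692209}{216675088}$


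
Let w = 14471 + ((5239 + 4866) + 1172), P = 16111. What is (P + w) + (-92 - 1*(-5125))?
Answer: 46892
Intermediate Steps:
w = 25748 (w = 14471 + (10105 + 1172) = 14471 + 11277 = 25748)
(P + w) + (-92 - 1*(-5125)) = (16111 + 25748) + (-92 - 1*(-5125)) = 41859 + (-92 + 5125) = 41859 + 5033 = 46892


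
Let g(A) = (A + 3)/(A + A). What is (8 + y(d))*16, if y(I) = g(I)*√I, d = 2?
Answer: 128 + 20*√2 ≈ 156.28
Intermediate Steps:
g(A) = (3 + A)/(2*A) (g(A) = (3 + A)/((2*A)) = (3 + A)*(1/(2*A)) = (3 + A)/(2*A))
y(I) = (3 + I)/(2*√I) (y(I) = ((3 + I)/(2*I))*√I = (3 + I)/(2*√I))
(8 + y(d))*16 = (8 + (3 + 2)/(2*√2))*16 = (8 + (½)*(√2/2)*5)*16 = (8 + 5*√2/4)*16 = 128 + 20*√2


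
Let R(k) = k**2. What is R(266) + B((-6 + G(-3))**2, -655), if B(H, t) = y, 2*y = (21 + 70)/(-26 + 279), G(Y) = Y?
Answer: 35802627/506 ≈ 70756.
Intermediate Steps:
y = 91/506 (y = ((21 + 70)/(-26 + 279))/2 = (91/253)/2 = (91*(1/253))/2 = (1/2)*(91/253) = 91/506 ≈ 0.17984)
B(H, t) = 91/506
R(266) + B((-6 + G(-3))**2, -655) = 266**2 + 91/506 = 70756 + 91/506 = 35802627/506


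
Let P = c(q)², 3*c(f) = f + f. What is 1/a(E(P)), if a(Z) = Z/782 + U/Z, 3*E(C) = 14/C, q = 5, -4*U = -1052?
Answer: 821100/514165441 ≈ 0.0015970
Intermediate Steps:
U = 263 (U = -¼*(-1052) = 263)
c(f) = 2*f/3 (c(f) = (f + f)/3 = (2*f)/3 = 2*f/3)
P = 100/9 (P = ((⅔)*5)² = (10/3)² = 100/9 ≈ 11.111)
E(C) = 14/(3*C) (E(C) = (14/C)/3 = 14/(3*C))
a(Z) = 263/Z + Z/782 (a(Z) = Z/782 + 263/Z = 263/Z + Z/782)
1/a(E(P)) = 1/(263/((14/(3*(100/9)))) + (14/(3*(100/9)))/782) = 1/(263/(((14/3)*(9/100))) + ((14/3)*(9/100))/782) = 1/(263/(21/50) + (1/782)*(21/50)) = 1/(263*(50/21) + 21/39100) = 1/(13150/21 + 21/39100) = 1/(514165441/821100) = 821100/514165441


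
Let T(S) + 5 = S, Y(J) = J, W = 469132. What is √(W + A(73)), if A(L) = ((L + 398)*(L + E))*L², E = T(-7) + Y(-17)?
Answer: 8*√1732927 ≈ 10531.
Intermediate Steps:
T(S) = -5 + S
E = -29 (E = (-5 - 7) - 17 = -12 - 17 = -29)
A(L) = L²*(-29 + L)*(398 + L) (A(L) = ((L + 398)*(L - 29))*L² = ((398 + L)*(-29 + L))*L² = ((-29 + L)*(398 + L))*L² = L²*(-29 + L)*(398 + L))
√(W + A(73)) = √(469132 + 73²*(-11542 + 73² + 369*73)) = √(469132 + 5329*(-11542 + 5329 + 26937)) = √(469132 + 5329*20724) = √(469132 + 110438196) = √110907328 = 8*√1732927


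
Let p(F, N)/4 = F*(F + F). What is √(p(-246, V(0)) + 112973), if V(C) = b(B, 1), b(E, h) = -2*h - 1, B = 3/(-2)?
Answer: √597101 ≈ 772.72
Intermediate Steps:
B = -3/2 (B = 3*(-½) = -3/2 ≈ -1.5000)
b(E, h) = -1 - 2*h
V(C) = -3 (V(C) = -1 - 2*1 = -1 - 2 = -3)
p(F, N) = 8*F² (p(F, N) = 4*(F*(F + F)) = 4*(F*(2*F)) = 4*(2*F²) = 8*F²)
√(p(-246, V(0)) + 112973) = √(8*(-246)² + 112973) = √(8*60516 + 112973) = √(484128 + 112973) = √597101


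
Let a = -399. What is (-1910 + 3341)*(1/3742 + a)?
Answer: -2136564567/3742 ≈ -5.7097e+5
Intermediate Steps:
(-1910 + 3341)*(1/3742 + a) = (-1910 + 3341)*(1/3742 - 399) = 1431*(1/3742 - 399) = 1431*(-1493057/3742) = -2136564567/3742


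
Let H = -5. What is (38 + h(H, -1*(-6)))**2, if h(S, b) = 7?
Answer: 2025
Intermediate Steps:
(38 + h(H, -1*(-6)))**2 = (38 + 7)**2 = 45**2 = 2025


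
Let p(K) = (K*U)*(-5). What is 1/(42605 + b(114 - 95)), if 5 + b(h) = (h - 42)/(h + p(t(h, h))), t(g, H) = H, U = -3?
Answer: 304/12950377 ≈ 2.3474e-5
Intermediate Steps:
p(K) = 15*K (p(K) = (K*(-3))*(-5) = -3*K*(-5) = 15*K)
b(h) = -5 + (-42 + h)/(16*h) (b(h) = -5 + (h - 42)/(h + 15*h) = -5 + (-42 + h)/((16*h)) = -5 + (-42 + h)*(1/(16*h)) = -5 + (-42 + h)/(16*h))
1/(42605 + b(114 - 95)) = 1/(42605 + (-42 - 79*(114 - 95))/(16*(114 - 95))) = 1/(42605 + (1/16)*(-42 - 79*19)/19) = 1/(42605 + (1/16)*(1/19)*(-42 - 1501)) = 1/(42605 + (1/16)*(1/19)*(-1543)) = 1/(42605 - 1543/304) = 1/(12950377/304) = 304/12950377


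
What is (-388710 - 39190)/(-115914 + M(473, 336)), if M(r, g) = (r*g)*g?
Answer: -213950/26641947 ≈ -0.0080306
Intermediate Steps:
M(r, g) = r*g² (M(r, g) = (g*r)*g = r*g²)
(-388710 - 39190)/(-115914 + M(473, 336)) = (-388710 - 39190)/(-115914 + 473*336²) = -427900/(-115914 + 473*112896) = -427900/(-115914 + 53399808) = -427900/53283894 = -427900*1/53283894 = -213950/26641947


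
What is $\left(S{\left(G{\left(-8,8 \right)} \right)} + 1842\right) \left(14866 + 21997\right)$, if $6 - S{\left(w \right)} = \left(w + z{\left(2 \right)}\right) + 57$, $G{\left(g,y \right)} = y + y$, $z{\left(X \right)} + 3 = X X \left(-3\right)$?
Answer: $65984770$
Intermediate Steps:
$z{\left(X \right)} = -3 - 3 X^{2}$ ($z{\left(X \right)} = -3 + X X \left(-3\right) = -3 + X^{2} \left(-3\right) = -3 - 3 X^{2}$)
$G{\left(g,y \right)} = 2 y$
$S{\left(w \right)} = -36 - w$ ($S{\left(w \right)} = 6 - \left(\left(w - \left(3 + 3 \cdot 2^{2}\right)\right) + 57\right) = 6 - \left(\left(w - 15\right) + 57\right) = 6 - \left(\left(-15 + w\right) + 57\right) = 6 - \left(42 + w\right) = -36 - w$)
$\left(S{\left(G{\left(-8,8 \right)} \right)} + 1842\right) \left(14866 + 21997\right) = \left(\left(-36 - 2 \cdot 8\right) + 1842\right) \left(14866 + 21997\right) = \left(\left(-36 - 16\right) + 1842\right) 36863 = \left(-52 + 1842\right) 36863 = 1790 \cdot 36863 = 65984770$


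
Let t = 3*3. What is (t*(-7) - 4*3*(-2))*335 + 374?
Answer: -12691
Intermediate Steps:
t = 9
(t*(-7) - 4*3*(-2))*335 + 374 = (9*(-7) - 4*3*(-2))*335 + 374 = (-63 - 12*(-2))*335 + 374 = (-63 - 1*(-24))*335 + 374 = (-63 + 24)*335 + 374 = -39*335 + 374 = -13065 + 374 = -12691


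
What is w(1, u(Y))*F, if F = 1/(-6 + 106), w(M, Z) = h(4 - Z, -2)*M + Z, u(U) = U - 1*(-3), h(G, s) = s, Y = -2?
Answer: -1/100 ≈ -0.010000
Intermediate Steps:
u(U) = 3 + U (u(U) = U + 3 = 3 + U)
w(M, Z) = Z - 2*M (w(M, Z) = -2*M + Z = Z - 2*M)
F = 1/100 ≈ 0.010000
w(1, u(Y))*F = ((3 - 2) - 2*1)*(1/100) = (1 - 2)*(1/100) = -1*1/100 = -1/100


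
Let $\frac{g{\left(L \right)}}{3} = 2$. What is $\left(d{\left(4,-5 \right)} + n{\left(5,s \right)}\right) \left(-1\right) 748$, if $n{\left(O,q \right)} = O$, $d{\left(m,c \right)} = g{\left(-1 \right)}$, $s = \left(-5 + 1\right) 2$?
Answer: $-8228$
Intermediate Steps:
$s = -8$ ($s = \left(-4\right) 2 = -8$)
$g{\left(L \right)} = 6$ ($g{\left(L \right)} = 3 \cdot 2 = 6$)
$d{\left(m,c \right)} = 6$
$\left(d{\left(4,-5 \right)} + n{\left(5,s \right)}\right) \left(-1\right) 748 = \left(6 + 5\right) \left(-1\right) 748 = 11 \left(-1\right) 748 = \left(-11\right) 748 = -8228$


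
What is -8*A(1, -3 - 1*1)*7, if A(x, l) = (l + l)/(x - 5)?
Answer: -112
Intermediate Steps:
A(x, l) = 2*l/(-5 + x) (A(x, l) = (2*l)/(-5 + x) = 2*l/(-5 + x))
-8*A(1, -3 - 1*1)*7 = -16*(-3 - 1*1)/(-5 + 1)*7 = -16*(-3 - 1)/(-4)*7 = -16*(-4)*(-1)/4*7 = -8*2*7 = -16*7 = -112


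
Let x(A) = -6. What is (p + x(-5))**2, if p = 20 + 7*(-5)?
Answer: 441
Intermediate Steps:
p = -15 (p = 20 - 35 = -15)
(p + x(-5))**2 = (-15 - 6)**2 = (-21)**2 = 441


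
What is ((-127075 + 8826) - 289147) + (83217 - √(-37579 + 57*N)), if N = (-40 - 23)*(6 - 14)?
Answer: -324179 - I*√8851 ≈ -3.2418e+5 - 94.08*I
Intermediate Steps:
N = 504 (N = -63*(-8) = 504)
((-127075 + 8826) - 289147) + (83217 - √(-37579 + 57*N)) = ((-127075 + 8826) - 289147) + (83217 - √(-37579 + 57*504)) = (-118249 - 289147) + (83217 - √(-37579 + 28728)) = -407396 + (83217 - √(-8851)) = -407396 + (83217 - I*√8851) = -324179 - I*√8851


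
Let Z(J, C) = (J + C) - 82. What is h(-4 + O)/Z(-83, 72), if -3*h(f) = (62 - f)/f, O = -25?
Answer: -91/8091 ≈ -0.011247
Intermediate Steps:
Z(J, C) = -82 + C + J (Z(J, C) = (C + J) - 82 = -82 + C + J)
h(f) = -(62 - f)/(3*f)
h(-4 + O)/Z(-83, 72) = ((-62 + (-4 - 25))/(3*(-4 - 25)))/(-82 + 72 - 83) = ((1/3)*(-62 - 29)/(-29))/(-93) = ((1/3)*(-1/29)*(-91))*(-1/93) = (91/87)*(-1/93) = -91/8091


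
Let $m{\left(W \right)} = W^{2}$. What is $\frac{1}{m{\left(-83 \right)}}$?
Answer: $\frac{1}{6889} \approx 0.00014516$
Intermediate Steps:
$\frac{1}{m{\left(-83 \right)}} = \frac{1}{\left(-83\right)^{2}} = \frac{1}{6889}$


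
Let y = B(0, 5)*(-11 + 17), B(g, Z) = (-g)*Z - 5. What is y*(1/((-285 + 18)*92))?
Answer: 5/4094 ≈ 0.0012213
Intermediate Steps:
B(g, Z) = -5 - Z*g (B(g, Z) = -Z*g - 5 = -5 - Z*g)
y = -30 (y = (-5 - 1*5*0)*(-11 + 17) = (-5 + 0)*6 = -5*6 = -30)
y*(1/((-285 + 18)*92)) = -30/((-285 + 18)*92) = -30/((-267)*92) = -(-10)/(89*92) = -30*(-1/24564) = 5/4094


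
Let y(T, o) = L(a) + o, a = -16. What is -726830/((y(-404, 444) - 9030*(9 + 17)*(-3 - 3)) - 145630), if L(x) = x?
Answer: -363415/631739 ≈ -0.57526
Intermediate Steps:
y(T, o) = -16 + o
-726830/((y(-404, 444) - 9030*(9 + 17)*(-3 - 3)) - 145630) = -726830/(((-16 + 444) - 9030*(9 + 17)*(-3 - 3)) - 145630) = -726830/((428 - 234780*(-6)) - 145630) = -726830/((428 - 9030*(-156)) - 145630) = -726830/((428 + 1408680) - 145630) = -726830/(1409108 - 145630) = -726830/1263478 = -726830*1/1263478 = -363415/631739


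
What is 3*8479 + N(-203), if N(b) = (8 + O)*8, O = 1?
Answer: 25509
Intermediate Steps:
N(b) = 72 (N(b) = (8 + 1)*8 = 9*8 = 72)
3*8479 + N(-203) = 3*8479 + 72 = 25437 + 72 = 25509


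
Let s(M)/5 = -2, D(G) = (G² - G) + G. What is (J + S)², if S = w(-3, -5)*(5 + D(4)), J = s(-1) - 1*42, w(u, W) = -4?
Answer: 18496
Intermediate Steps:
D(G) = G²
s(M) = -10 (s(M) = 5*(-2) = -10)
J = -52 (J = -10 - 1*42 = -10 - 42 = -52)
S = -84 (S = -4*(5 + 4²) = -4*(5 + 16) = -4*21 = -84)
(J + S)² = (-52 - 84)² = (-136)² = 18496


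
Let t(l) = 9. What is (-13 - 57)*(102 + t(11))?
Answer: -7770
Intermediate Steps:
(-13 - 57)*(102 + t(11)) = (-13 - 57)*(102 + 9) = -70*111 = -7770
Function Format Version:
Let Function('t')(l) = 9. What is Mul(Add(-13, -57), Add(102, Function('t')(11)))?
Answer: -7770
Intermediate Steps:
Mul(Add(-13, -57), Add(102, Function('t')(11))) = Mul(Add(-13, -57), Add(102, 9)) = Mul(-70, 111) = -7770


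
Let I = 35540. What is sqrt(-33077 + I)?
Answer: sqrt(2463) ≈ 49.629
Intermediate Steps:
sqrt(-33077 + I) = sqrt(-33077 + 35540) = sqrt(2463)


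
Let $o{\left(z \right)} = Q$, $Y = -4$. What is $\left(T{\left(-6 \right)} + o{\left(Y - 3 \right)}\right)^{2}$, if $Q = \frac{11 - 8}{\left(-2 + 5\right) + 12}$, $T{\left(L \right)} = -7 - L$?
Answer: $\frac{16}{25} \approx 0.64$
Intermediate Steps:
$Q = \frac{1}{5}$ ($Q = \frac{3}{3 + 12} = \frac{3}{15} = 3 \cdot \frac{1}{15} = \frac{1}{5} \approx 0.2$)
$o{\left(z \right)} = \frac{1}{5}$
$\left(T{\left(-6 \right)} + o{\left(Y - 3 \right)}\right)^{2} = \left(\left(-7 - -6\right) + \frac{1}{5}\right)^{2} = \left(\left(-7 + 6\right) + \frac{1}{5}\right)^{2} = \left(-1 + \frac{1}{5}\right)^{2} = \left(- \frac{4}{5}\right)^{2} = \frac{16}{25}$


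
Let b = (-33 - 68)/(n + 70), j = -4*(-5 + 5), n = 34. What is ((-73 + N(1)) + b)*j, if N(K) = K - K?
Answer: 0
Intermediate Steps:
N(K) = 0
j = 0 (j = -4*0 = 0)
b = -101/104 (b = (-33 - 68)/(34 + 70) = -101/104 ≈ -0.97115)
((-73 + N(1)) + b)*j = ((-73 + 0) - 101/104)*0 = (-73 - 101/104)*0 = -7693/104*0 = 0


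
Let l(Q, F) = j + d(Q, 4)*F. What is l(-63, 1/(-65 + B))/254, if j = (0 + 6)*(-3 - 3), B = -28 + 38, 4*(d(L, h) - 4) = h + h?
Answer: -993/6985 ≈ -0.14216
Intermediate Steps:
d(L, h) = 4 + h/2 (d(L, h) = 4 + (h + h)/4 = 4 + (2*h)/4 = 4 + h/2)
B = 10
j = -36 (j = 6*(-6) = -36)
l(Q, F) = -36 + 6*F (l(Q, F) = -36 + (4 + (½)*4)*F = -36 + (4 + 2)*F = -36 + 6*F)
l(-63, 1/(-65 + B))/254 = (-36 + 6/(-65 + 10))/254 = (-36 + 6/(-55))*(1/254) = (-36 + 6*(-1/55))*(1/254) = (-36 - 6/55)*(1/254) = -1986/55*1/254 = -993/6985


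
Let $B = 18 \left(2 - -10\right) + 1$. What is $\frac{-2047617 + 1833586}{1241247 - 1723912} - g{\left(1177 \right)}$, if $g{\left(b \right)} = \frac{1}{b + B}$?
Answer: $\frac{297876549}{672835010} \approx 0.44272$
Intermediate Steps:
$B = 217$ ($B = 18 \left(2 + 10\right) + 1 = 18 \cdot 12 + 1 = 216 + 1 = 217$)
$g{\left(b \right)} = \frac{1}{217 + b}$ ($g{\left(b \right)} = \frac{1}{b + 217} = \frac{1}{217 + b}$)
$\frac{-2047617 + 1833586}{1241247 - 1723912} - g{\left(1177 \right)} = \frac{-2047617 + 1833586}{1241247 - 1723912} - \frac{1}{217 + 1177} = - \frac{214031}{-482665} - \frac{1}{1394} = \left(-214031\right) \left(- \frac{1}{482665}\right) - \frac{1}{1394} = \frac{214031}{482665} - \frac{1}{1394} = \frac{297876549}{672835010}$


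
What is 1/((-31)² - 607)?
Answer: 1/354 ≈ 0.0028249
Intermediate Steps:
1/((-31)² - 607) = 1/(961 - 607) = 1/354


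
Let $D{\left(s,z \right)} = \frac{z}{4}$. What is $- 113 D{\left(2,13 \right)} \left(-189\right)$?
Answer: $\frac{277641}{4} \approx 69410.0$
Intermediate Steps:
$D{\left(s,z \right)} = \frac{z}{4}$ ($D{\left(s,z \right)} = z \frac{1}{4} = \frac{z}{4}$)
$- 113 D{\left(2,13 \right)} \left(-189\right) = - 113 \cdot \frac{1}{4} \cdot 13 \left(-189\right) = \left(-113\right) \frac{13}{4} \left(-189\right) = \left(- \frac{1469}{4}\right) \left(-189\right) = \frac{277641}{4}$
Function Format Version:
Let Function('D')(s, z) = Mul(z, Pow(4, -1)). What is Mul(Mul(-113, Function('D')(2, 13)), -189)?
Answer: Rational(277641, 4) ≈ 69410.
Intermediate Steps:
Function('D')(s, z) = Mul(Rational(1, 4), z) (Function('D')(s, z) = Mul(z, Rational(1, 4)) = Mul(Rational(1, 4), z))
Mul(Mul(-113, Function('D')(2, 13)), -189) = Mul(Mul(-113, Mul(Rational(1, 4), 13)), -189) = Mul(Mul(-113, Rational(13, 4)), -189) = Mul(Rational(-1469, 4), -189) = Rational(277641, 4)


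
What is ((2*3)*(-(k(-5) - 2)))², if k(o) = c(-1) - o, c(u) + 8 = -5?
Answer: 3600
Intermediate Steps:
c(u) = -13 (c(u) = -8 - 5 = -13)
k(o) = -13 - o
((2*3)*(-(k(-5) - 2)))² = ((2*3)*(-((-13 - 1*(-5)) - 2)))² = (6*(-((-13 + 5) - 2)))² = (6*(-(-8 - 2)))² = (6*(-1*(-10)))² = (6*10)² = 60² = 3600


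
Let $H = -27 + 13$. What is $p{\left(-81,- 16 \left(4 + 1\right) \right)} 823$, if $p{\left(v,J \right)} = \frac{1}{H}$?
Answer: $- \frac{823}{14} \approx -58.786$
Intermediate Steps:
$H = -14$
$p{\left(v,J \right)} = - \frac{1}{14}$ ($p{\left(v,J \right)} = \frac{1}{-14} = - \frac{1}{14}$)
$p{\left(-81,- 16 \left(4 + 1\right) \right)} 823 = \left(- \frac{1}{14}\right) 823 = - \frac{823}{14}$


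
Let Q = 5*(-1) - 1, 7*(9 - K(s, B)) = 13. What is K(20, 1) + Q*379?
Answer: -15868/7 ≈ -2266.9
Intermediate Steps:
K(s, B) = 50/7 (K(s, B) = 9 - 1/7*13 = 9 - 13/7 = 50/7)
Q = -6 (Q = -5 - 1 = -6)
K(20, 1) + Q*379 = 50/7 - 6*379 = 50/7 - 2274 = -15868/7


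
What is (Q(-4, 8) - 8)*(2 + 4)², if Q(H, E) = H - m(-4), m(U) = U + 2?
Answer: -360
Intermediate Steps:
m(U) = 2 + U
Q(H, E) = 2 + H (Q(H, E) = H - (2 - 4) = H - 1*(-2) = H + 2 = 2 + H)
(Q(-4, 8) - 8)*(2 + 4)² = ((2 - 4) - 8)*(2 + 4)² = (-2 - 8)*6² = -10*36 = -360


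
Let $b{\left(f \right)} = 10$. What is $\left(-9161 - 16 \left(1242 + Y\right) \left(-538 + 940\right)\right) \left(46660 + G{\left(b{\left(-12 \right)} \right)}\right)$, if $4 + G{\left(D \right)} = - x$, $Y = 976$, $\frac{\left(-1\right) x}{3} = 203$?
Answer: $-674723803305$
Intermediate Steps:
$x = -609$ ($x = \left(-3\right) 203 = -609$)
$G{\left(D \right)} = 605$ ($G{\left(D \right)} = -4 - -609 = -4 + 609 = 605$)
$\left(-9161 - 16 \left(1242 + Y\right) \left(-538 + 940\right)\right) \left(46660 + G{\left(b{\left(-12 \right)} \right)}\right) = \left(-9161 - 16 \left(1242 + 976\right) \left(-538 + 940\right)\right) \left(46660 + 605\right) = \left(-9161 - 16 \cdot 2218 \cdot 402\right) 47265 = \left(-9161 - 14266176\right) 47265 = \left(-14275337\right) 47265 = -674723803305$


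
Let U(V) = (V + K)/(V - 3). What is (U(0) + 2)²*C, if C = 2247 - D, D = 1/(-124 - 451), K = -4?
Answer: 5168104/207 ≈ 24967.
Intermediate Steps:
D = -1/575 (D = 1/(-575) = -1/575 ≈ -0.0017391)
U(V) = (-4 + V)/(-3 + V) (U(V) = (V - 4)/(V - 3) = (-4 + V)/(-3 + V))
C = 1292026/575 (C = 2247 - 1*(-1/575) = 2247 + 1/575 = 1292026/575 ≈ 2247.0)
(U(0) + 2)²*C = ((-4 + 0)/(-3 + 0) + 2)²*(1292026/575) = (-4/(-3) + 2)²*(1292026/575) = (-⅓*(-4) + 2)²*(1292026/575) = (4/3 + 2)²*(1292026/575) = (10/3)²*(1292026/575) = (100/9)*(1292026/575) = 5168104/207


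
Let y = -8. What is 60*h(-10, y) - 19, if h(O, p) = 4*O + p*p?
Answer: 1421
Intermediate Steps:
h(O, p) = p² + 4*O (h(O, p) = 4*O + p² = p² + 4*O)
60*h(-10, y) - 19 = 60*((-8)² + 4*(-10)) - 19 = 60*(64 - 40) - 19 = 60*24 - 19 = 1440 - 19 = 1421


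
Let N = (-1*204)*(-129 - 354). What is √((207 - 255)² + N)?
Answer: 6*√2801 ≈ 317.55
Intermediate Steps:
N = 98532 (N = -204*(-483) = 98532)
√((207 - 255)² + N) = √((207 - 255)² + 98532) = √((-48)² + 98532) = √(2304 + 98532) = √100836 = 6*√2801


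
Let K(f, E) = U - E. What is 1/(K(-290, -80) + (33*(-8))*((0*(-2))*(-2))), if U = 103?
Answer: 1/183 ≈ 0.0054645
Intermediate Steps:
K(f, E) = 103 - E
1/(K(-290, -80) + (33*(-8))*((0*(-2))*(-2))) = 1/((103 - 1*(-80)) + (33*(-8))*((0*(-2))*(-2))) = 1/((103 + 80) - 0*(-2)) = 1/(183 - 264*0) = 1/(183 + 0) = 1/183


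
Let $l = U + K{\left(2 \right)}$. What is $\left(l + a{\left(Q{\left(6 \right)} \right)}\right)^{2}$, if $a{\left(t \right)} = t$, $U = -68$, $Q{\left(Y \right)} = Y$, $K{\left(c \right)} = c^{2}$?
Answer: $3364$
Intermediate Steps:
$l = -64$ ($l = -68 + 2^{2} = -68 + 4 = -64$)
$\left(l + a{\left(Q{\left(6 \right)} \right)}\right)^{2} = \left(-64 + 6\right)^{2} = \left(-58\right)^{2} = 3364$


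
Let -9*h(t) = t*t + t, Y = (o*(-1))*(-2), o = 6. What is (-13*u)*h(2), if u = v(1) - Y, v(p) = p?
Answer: -286/3 ≈ -95.333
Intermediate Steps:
Y = 12 (Y = (6*(-1))*(-2) = -6*(-2) = 12)
h(t) = -t/9 - t²/9 (h(t) = -(t*t + t)/9 = -(t² + t)/9 = -(t + t²)/9 = -t/9 - t²/9)
u = -11 (u = 1 - 1*12 = 1 - 12 = -11)
(-13*u)*h(2) = (-13*(-11))*(-⅑*2*(1 + 2)) = 143*(-⅑*2*3) = 143*(-⅔) = -286/3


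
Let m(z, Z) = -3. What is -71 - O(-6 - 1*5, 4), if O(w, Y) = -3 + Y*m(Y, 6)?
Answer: -56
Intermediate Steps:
O(w, Y) = -3 - 3*Y (O(w, Y) = -3 + Y*(-3) = -3 - 3*Y)
-71 - O(-6 - 1*5, 4) = -71 - (-3 - 3*4) = -71 - (-3 - 12) = -71 - 1*(-15) = -71 + 15 = -56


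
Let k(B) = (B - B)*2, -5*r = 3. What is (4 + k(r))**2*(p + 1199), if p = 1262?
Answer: 39376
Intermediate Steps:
r = -3/5 (r = -1/5*3 = -3/5 ≈ -0.60000)
k(B) = 0 (k(B) = 0*2 = 0)
(4 + k(r))**2*(p + 1199) = (4 + 0)**2*(1262 + 1199) = 4**2*2461 = 16*2461 = 39376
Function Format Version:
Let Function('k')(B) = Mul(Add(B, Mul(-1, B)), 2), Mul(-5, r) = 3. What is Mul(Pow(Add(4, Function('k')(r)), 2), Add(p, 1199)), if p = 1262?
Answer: 39376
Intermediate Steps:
r = Rational(-3, 5) (r = Mul(Rational(-1, 5), 3) = Rational(-3, 5) ≈ -0.60000)
Function('k')(B) = 0 (Function('k')(B) = Mul(0, 2) = 0)
Mul(Pow(Add(4, Function('k')(r)), 2), Add(p, 1199)) = Mul(Pow(Add(4, 0), 2), Add(1262, 1199)) = Mul(Pow(4, 2), 2461) = Mul(16, 2461) = 39376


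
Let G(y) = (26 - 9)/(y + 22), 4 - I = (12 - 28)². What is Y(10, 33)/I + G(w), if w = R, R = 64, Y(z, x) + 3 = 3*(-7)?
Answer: 529/1806 ≈ 0.29291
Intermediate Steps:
Y(z, x) = -24 (Y(z, x) = -3 + 3*(-7) = -3 - 21 = -24)
I = -252 (I = 4 - (12 - 28)² = 4 - 1*(-16)² = 4 - 1*256 = 4 - 256 = -252)
w = 64
G(y) = 17/(22 + y)
Y(10, 33)/I + G(w) = -24/(-252) + 17/(22 + 64) = -24*(-1/252) + 17/86 = 2/21 + 17*(1/86) = 2/21 + 17/86 = 529/1806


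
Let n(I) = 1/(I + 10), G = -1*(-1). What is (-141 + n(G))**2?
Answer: 2402500/121 ≈ 19855.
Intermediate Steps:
G = 1
n(I) = 1/(10 + I)
(-141 + n(G))**2 = (-141 + 1/(10 + 1))**2 = (-141 + 1/11)**2 = (-1550/11)**2 = 2402500/121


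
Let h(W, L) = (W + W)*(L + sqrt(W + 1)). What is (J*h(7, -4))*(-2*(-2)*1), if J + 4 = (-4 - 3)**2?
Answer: -10080 + 5040*sqrt(2) ≈ -2952.4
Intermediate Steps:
J = 45 (J = -4 + (-4 - 3)**2 = -4 + (-7)**2 = -4 + 49 = 45)
h(W, L) = 2*W*(L + sqrt(1 + W)) (h(W, L) = (2*W)*(L + sqrt(1 + W)) = 2*W*(L + sqrt(1 + W)))
(J*h(7, -4))*(-2*(-2)*1) = (45*(2*7*(-4 + sqrt(1 + 7))))*(-2*(-2)*1) = (45*(2*7*(-4 + sqrt(8))))*(4*1) = (45*(2*7*(-4 + 2*sqrt(2))))*4 = (45*(-56 + 28*sqrt(2)))*4 = (-2520 + 1260*sqrt(2))*4 = -10080 + 5040*sqrt(2)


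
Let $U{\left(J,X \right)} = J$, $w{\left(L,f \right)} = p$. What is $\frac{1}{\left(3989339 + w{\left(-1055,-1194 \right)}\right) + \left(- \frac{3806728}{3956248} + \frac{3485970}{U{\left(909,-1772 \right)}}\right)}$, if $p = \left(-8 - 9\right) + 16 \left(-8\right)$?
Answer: $\frac{49947631}{199442288531703} \approx 2.5044 \cdot 10^{-7}$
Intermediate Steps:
$p = -145$ ($p = \left(-8 - 9\right) - 128 = -17 - 128 = -145$)
$w{\left(L,f \right)} = -145$
$\frac{1}{\left(3989339 + w{\left(-1055,-1194 \right)}\right) + \left(- \frac{3806728}{3956248} + \frac{3485970}{U{\left(909,-1772 \right)}}\right)} = \frac{1}{\left(3989339 - 145\right) + \left(- \frac{3806728}{3956248} + \frac{3485970}{909}\right)} = \frac{1}{3989194 + \left(\left(-3806728\right) \frac{1}{3956248} + 3485970 \cdot \frac{1}{909}\right)} = \frac{1}{3989194 + \left(- \frac{475841}{494531} + \frac{387330}{101}\right)} = \frac{1}{3989194 + \frac{191498632289}{49947631}} = \frac{1}{\frac{199442288531703}{49947631}} = \frac{49947631}{199442288531703}$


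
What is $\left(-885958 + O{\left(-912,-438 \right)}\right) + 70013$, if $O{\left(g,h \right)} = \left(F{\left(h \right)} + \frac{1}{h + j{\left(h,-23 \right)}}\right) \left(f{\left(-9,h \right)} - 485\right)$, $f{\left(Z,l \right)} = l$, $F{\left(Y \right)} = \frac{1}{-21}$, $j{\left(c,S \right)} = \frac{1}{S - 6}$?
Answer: $- \frac{217651649059}{266763} \approx -8.159 \cdot 10^{5}$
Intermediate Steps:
$j{\left(c,S \right)} = \frac{1}{-6 + S}$
$F{\left(Y \right)} = - \frac{1}{21}$
$O{\left(g,h \right)} = \left(-485 + h\right) \left(- \frac{1}{21} + \frac{1}{- \frac{1}{29} + h}\right)$ ($O{\left(g,h \right)} = \left(- \frac{1}{21} + \frac{1}{h + \frac{1}{-6 - 23}}\right) \left(h - 485\right) = \left(- \frac{1}{21} + \frac{1}{h + \frac{1}{-29}}\right) \left(-485 + h\right) = \left(- \frac{1}{21} + \frac{1}{h - \frac{1}{29}}\right) \left(-485 + h\right) = \left(- \frac{1}{21} + \frac{1}{- \frac{1}{29} + h}\right) \left(-485 + h\right) = \left(-485 + h\right) \left(- \frac{1}{21} + \frac{1}{- \frac{1}{29} + h}\right)$)
$\left(-885958 + O{\left(-912,-438 \right)}\right) + 70013 = \left(-885958 + \frac{-295850 - 29 \left(-438\right)^{2} + 14675 \left(-438\right)}{21 \left(-1 + 29 \left(-438\right)\right)}\right) + 70013 = \left(-885958 + \frac{-295850 - 5563476 - 6427650}{21 \left(-1 - 12702\right)}\right) + 70013 = \left(-885958 + \frac{-295850 - 5563476 - 6427650}{21 \left(-12703\right)}\right) + 70013 = \left(-885958 + \frac{1}{21} \left(- \frac{1}{12703}\right) \left(-12286976\right)\right) + 70013 = \left(-885958 + \frac{12286976}{266763}\right) + 70013 = - \frac{236328526978}{266763} + 70013 = - \frac{217651649059}{266763}$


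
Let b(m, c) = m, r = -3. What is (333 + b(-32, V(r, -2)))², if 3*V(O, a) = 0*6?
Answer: 90601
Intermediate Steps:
V(O, a) = 0 (V(O, a) = (0*6)/3 = (⅓)*0 = 0)
(333 + b(-32, V(r, -2)))² = (333 - 32)² = 301² = 90601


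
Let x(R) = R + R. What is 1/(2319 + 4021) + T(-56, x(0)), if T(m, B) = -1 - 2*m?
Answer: 703741/6340 ≈ 111.00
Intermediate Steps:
x(R) = 2*R
1/(2319 + 4021) + T(-56, x(0)) = 1/(2319 + 4021) + (-1 - 2*(-56)) = 1/6340 + (-1 + 112) = 1/6340 + 111 = 703741/6340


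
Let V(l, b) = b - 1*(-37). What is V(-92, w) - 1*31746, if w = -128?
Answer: -31837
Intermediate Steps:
V(l, b) = 37 + b (V(l, b) = b + 37 = 37 + b)
V(-92, w) - 1*31746 = (37 - 128) - 1*31746 = -91 - 31746 = -31837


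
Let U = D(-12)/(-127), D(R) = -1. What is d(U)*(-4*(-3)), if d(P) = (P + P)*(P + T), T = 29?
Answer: 88416/16129 ≈ 5.4818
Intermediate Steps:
U = 1/127 (U = -1/(-127) = -1*(-1/127) = 1/127 ≈ 0.0078740)
d(P) = 2*P*(29 + P) (d(P) = (P + P)*(P + 29) = (2*P)*(29 + P) = 2*P*(29 + P))
d(U)*(-4*(-3)) = (2*(1/127)*(29 + 1/127))*(-4*(-3)) = (2*(1/127)*(3684/127))*12 = (7368/16129)*12 = 88416/16129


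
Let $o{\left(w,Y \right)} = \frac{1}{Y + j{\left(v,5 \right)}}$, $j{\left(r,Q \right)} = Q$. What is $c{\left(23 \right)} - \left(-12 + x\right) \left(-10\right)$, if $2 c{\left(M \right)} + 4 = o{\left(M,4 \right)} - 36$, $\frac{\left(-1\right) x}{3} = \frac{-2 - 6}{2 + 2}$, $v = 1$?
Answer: $- \frac{1439}{18} \approx -79.944$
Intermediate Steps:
$x = 6$ ($x = - 3 \frac{-2 - 6}{2 + 2} = - 3 \left(- \frac{8}{4}\right) = - 3 \left(\left(-8\right) \frac{1}{4}\right) = \left(-3\right) \left(-2\right) = 6$)
$o{\left(w,Y \right)} = \frac{1}{5 + Y}$ ($o{\left(w,Y \right)} = \frac{1}{Y + 5} = \frac{1}{5 + Y}$)
$c{\left(M \right)} = - \frac{359}{18}$ ($c{\left(M \right)} = -2 + \frac{\frac{1}{5 + 4} - 36}{2} = -2 + \frac{\frac{1}{9} - 36}{2} = -2 + \frac{1}{2} \left(- \frac{323}{9}\right) = -2 - \frac{323}{18} = - \frac{359}{18}$)
$c{\left(23 \right)} - \left(-12 + x\right) \left(-10\right) = - \frac{359}{18} - \left(-12 + 6\right) \left(-10\right) = - \frac{359}{18} - \left(-6\right) \left(-10\right) = - \frac{359}{18} - 60 = - \frac{1439}{18}$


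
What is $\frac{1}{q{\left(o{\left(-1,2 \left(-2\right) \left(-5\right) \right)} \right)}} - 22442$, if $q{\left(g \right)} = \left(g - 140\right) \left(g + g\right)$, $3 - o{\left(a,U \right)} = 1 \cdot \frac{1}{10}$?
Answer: $- \frac{892271528}{39759} \approx -22442.0$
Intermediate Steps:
$o{\left(a,U \right)} = \frac{29}{10}$ ($o{\left(a,U \right)} = 3 - 1 \cdot \frac{1}{10} = 3 - \frac{1}{10} = \frac{29}{10}$)
$q{\left(g \right)} = 2 g \left(-140 + g\right)$ ($q{\left(g \right)} = \left(-140 + g\right) 2 g = 2 g \left(-140 + g\right)$)
$\frac{1}{q{\left(o{\left(-1,2 \left(-2\right) \left(-5\right) \right)} \right)}} - 22442 = \frac{1}{2 \cdot \frac{29}{10} \left(-140 + \frac{29}{10}\right)} - 22442 = \frac{1}{2 \cdot \frac{29}{10} \left(- \frac{1371}{10}\right)} - 22442 = \frac{1}{- \frac{39759}{50}} - 22442 = - \frac{50}{39759} - 22442 = - \frac{892271528}{39759}$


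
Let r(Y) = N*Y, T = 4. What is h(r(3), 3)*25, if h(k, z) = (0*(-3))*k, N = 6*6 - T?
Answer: 0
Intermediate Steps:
N = 32 (N = 6*6 - 1*4 = 36 - 4 = 32)
r(Y) = 32*Y
h(k, z) = 0 (h(k, z) = 0*k = 0)
h(r(3), 3)*25 = 0*25 = 0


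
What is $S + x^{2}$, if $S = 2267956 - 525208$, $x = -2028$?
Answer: $5855532$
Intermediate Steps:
$S = 1742748$ ($S = 2267956 - 525208 = 1742748$)
$S + x^{2} = 1742748 + \left(-2028\right)^{2} = 1742748 + 4112784 = 5855532$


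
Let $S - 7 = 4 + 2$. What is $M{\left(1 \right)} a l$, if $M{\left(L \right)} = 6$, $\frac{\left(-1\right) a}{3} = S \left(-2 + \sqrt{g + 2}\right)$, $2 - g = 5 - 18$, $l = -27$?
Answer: $-12636 + 6318 \sqrt{17} \approx 13414.0$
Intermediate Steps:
$g = 15$ ($g = 2 - \left(5 - 18\right) = 2 - -13 = 2 + 13 = 15$)
$S = 13$ ($S = 7 + \left(4 + 2\right) = 7 + 6 = 13$)
$a = 78 - 39 \sqrt{17}$ ($a = - 3 \cdot 13 \left(-2 + \sqrt{15 + 2}\right) = - 3 \cdot 13 \left(-2 + \sqrt{17}\right) = - 3 \left(-26 + 13 \sqrt{17}\right) = 78 - 39 \sqrt{17} \approx -82.801$)
$M{\left(1 \right)} a l = 6 \left(78 - 39 \sqrt{17}\right) \left(-27\right) = \left(468 - 234 \sqrt{17}\right) \left(-27\right) = -12636 + 6318 \sqrt{17}$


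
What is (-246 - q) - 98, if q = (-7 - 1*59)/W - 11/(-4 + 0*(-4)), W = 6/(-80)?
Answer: -4907/4 ≈ -1226.8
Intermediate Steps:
W = -3/40 (W = 6*(-1/80) = -3/40 ≈ -0.075000)
q = 3531/4 (q = (-7 - 1*59)/(-3/40) - 11/(-4 + 0*(-4)) = (-7 - 59)*(-40/3) - 11/(-4 + 0) = -66*(-40/3) - 11/(-4) = 880 - 11*(-¼) = 880 + 11/4 = 3531/4 ≈ 882.75)
(-246 - q) - 98 = (-246 - 1*3531/4) - 98 = (-246 - 3531/4) - 98 = -4515/4 - 98 = -4907/4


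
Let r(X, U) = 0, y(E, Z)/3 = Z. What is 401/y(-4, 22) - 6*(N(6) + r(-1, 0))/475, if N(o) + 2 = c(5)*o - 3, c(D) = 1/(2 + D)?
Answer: 1344809/219450 ≈ 6.1281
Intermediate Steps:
y(E, Z) = 3*Z
N(o) = -5 + o/7 (N(o) = -2 + (o/(2 + 5) - 3) = -2 + (o/7 - 3) = -2 + (-3 + o/7) = -5 + o/7)
401/y(-4, 22) - 6*(N(6) + r(-1, 0))/475 = 401/((3*22)) - 6*((-5 + (⅐)*6) + 0)/475 = 401/66 - 6*((-5 + 6/7) + 0)*(1/475) = 401*(1/66) - 6*(-29/7 + 0)*(1/475) = 401/66 - 6*(-29/7)*(1/475) = 401/66 + (174/7)*(1/475) = 401/66 + 174/3325 = 1344809/219450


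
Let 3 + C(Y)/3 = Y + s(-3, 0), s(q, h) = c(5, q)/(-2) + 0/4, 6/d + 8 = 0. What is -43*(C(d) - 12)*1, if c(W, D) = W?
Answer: 5289/4 ≈ 1322.3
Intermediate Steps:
d = -3/4 (d = 6/(-8 + 0) = 6/(-8) = 6*(-1/8) = -3/4 ≈ -0.75000)
s(q, h) = -5/2 (s(q, h) = 5/(-2) + 0/4 = 5*(-1/2) + 0*(1/4) = -5/2 + 0 = -5/2)
C(Y) = -33/2 + 3*Y (C(Y) = -9 + 3*(Y - 5/2) = -9 + 3*(-5/2 + Y) = -9 + (-15/2 + 3*Y) = -33/2 + 3*Y)
-43*(C(d) - 12)*1 = -43*((-33/2 + 3*(-3/4)) - 12)*1 = -43*((-33/2 - 9/4) - 12)*1 = -43*(-75/4 - 12)*1 = -43*(-123/4)*1 = (5289/4)*1 = 5289/4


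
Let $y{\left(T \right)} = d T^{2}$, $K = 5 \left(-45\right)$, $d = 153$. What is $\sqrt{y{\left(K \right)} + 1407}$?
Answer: $2 \sqrt{1936758} \approx 2783.3$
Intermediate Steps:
$K = -225$
$y{\left(T \right)} = 153 T^{2}$
$\sqrt{y{\left(K \right)} + 1407} = \sqrt{153 \left(-225\right)^{2} + 1407} = \sqrt{153 \cdot 50625 + 1407} = \sqrt{7745625 + 1407} = \sqrt{7747032} = 2 \sqrt{1936758}$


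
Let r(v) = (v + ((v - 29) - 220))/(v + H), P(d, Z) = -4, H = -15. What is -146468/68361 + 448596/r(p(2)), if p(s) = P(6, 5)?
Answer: 582625309688/17568777 ≈ 33163.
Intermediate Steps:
p(s) = -4
r(v) = (-249 + 2*v)/(-15 + v) (r(v) = (v + ((v - 29) - 220))/(v - 15) = (v + ((-29 + v) - 220))/(-15 + v) = (v + (-249 + v))/(-15 + v) = (-249 + 2*v)/(-15 + v))
-146468/68361 + 448596/r(p(2)) = -146468/68361 + 448596/(((-249 + 2*(-4))/(-15 - 4))) = -146468*1/68361 + 448596/(((-249 - 8)/(-19))) = -146468/68361 + 448596/((-1/19*(-257))) = -146468/68361 + 448596/(257/19) = -146468/68361 + 448596*(19/257) = -146468/68361 + 8523324/257 = 582625309688/17568777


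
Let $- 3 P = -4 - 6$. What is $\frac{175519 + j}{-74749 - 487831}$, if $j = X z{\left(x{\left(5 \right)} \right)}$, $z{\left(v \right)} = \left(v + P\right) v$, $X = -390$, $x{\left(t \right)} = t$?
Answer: $- \frac{159269}{562580} \approx -0.2831$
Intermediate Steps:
$P = \frac{10}{3}$ ($P = - \frac{-4 - 6}{3} = \left(- \frac{1}{3}\right) \left(-10\right) = \frac{10}{3} \approx 3.3333$)
$z{\left(v \right)} = v \left(\frac{10}{3} + v\right)$ ($z{\left(v \right)} = \left(v + \frac{10}{3}\right) v = \left(\frac{10}{3} + v\right) v = v \left(\frac{10}{3} + v\right)$)
$j = -16250$ ($j = - 390 \cdot \frac{1}{3} \cdot 5 \left(10 + 3 \cdot 5\right) = - 390 \cdot \frac{1}{3} \cdot 5 \left(10 + 15\right) = - 390 \cdot \frac{1}{3} \cdot 5 \cdot 25 = \left(-390\right) \frac{125}{3} = -16250$)
$\frac{175519 + j}{-74749 - 487831} = \frac{175519 - 16250}{-74749 - 487831} = \frac{159269}{-562580} = 159269 \left(- \frac{1}{562580}\right) = - \frac{159269}{562580}$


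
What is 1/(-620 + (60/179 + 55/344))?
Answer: -61576/38146635 ≈ -0.0016142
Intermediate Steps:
1/(-620 + (60/179 + 55/344)) = 1/(-620 + 30485/61576) = 1/(-38146635/61576) = -61576/38146635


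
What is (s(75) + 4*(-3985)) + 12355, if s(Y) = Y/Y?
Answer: -3584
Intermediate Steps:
s(Y) = 1
(s(75) + 4*(-3985)) + 12355 = (1 + 4*(-3985)) + 12355 = (1 - 15940) + 12355 = -15939 + 12355 = -3584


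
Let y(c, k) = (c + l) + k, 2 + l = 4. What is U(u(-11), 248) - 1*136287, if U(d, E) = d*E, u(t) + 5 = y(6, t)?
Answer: -138271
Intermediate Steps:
l = 2 (l = -2 + 4 = 2)
y(c, k) = 2 + c + k (y(c, k) = (c + 2) + k = (2 + c) + k = 2 + c + k)
u(t) = 3 + t (u(t) = -5 + (2 + 6 + t) = -5 + (8 + t) = 3 + t)
U(d, E) = E*d
U(u(-11), 248) - 1*136287 = 248*(3 - 11) - 1*136287 = 248*(-8) - 136287 = -1984 - 136287 = -138271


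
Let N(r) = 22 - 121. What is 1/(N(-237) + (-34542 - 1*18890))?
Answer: -1/53531 ≈ -1.8681e-5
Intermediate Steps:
N(r) = -99
1/(N(-237) + (-34542 - 1*18890)) = 1/(-99 + (-34542 - 1*18890)) = 1/(-99 + (-34542 - 18890)) = 1/(-99 - 53432) = 1/(-53531) = -1/53531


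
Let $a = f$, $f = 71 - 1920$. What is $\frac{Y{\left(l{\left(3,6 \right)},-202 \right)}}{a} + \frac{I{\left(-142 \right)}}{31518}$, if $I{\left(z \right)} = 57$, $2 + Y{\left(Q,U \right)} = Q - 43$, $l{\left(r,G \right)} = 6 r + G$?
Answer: $\frac{255757}{19425594} \approx 0.013166$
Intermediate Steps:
$l{\left(r,G \right)} = G + 6 r$
$Y{\left(Q,U \right)} = -45 + Q$ ($Y{\left(Q,U \right)} = -2 + \left(Q - 43\right) = -2 + \left(-43 + Q\right) = -45 + Q$)
$f = -1849$ ($f = 71 - 1920 = -1849$)
$a = -1849$
$\frac{Y{\left(l{\left(3,6 \right)},-202 \right)}}{a} + \frac{I{\left(-142 \right)}}{31518} = \frac{-45 + \left(6 + 6 \cdot 3\right)}{-1849} + \frac{57}{31518} = \left(-45 + \left(6 + 18\right)\right) \left(- \frac{1}{1849}\right) + 57 \cdot \frac{1}{31518} = \left(-45 + 24\right) \left(- \frac{1}{1849}\right) + \frac{19}{10506} = \left(-21\right) \left(- \frac{1}{1849}\right) + \frac{19}{10506} = \frac{21}{1849} + \frac{19}{10506} = \frac{255757}{19425594}$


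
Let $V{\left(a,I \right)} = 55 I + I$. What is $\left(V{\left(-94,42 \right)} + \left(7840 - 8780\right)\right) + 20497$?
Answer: $21909$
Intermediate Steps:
$V{\left(a,I \right)} = 56 I$
$\left(V{\left(-94,42 \right)} + \left(7840 - 8780\right)\right) + 20497 = \left(56 \cdot 42 + \left(7840 - 8780\right)\right) + 20497 = \left(2352 - 940\right) + 20497 = 1412 + 20497 = 21909$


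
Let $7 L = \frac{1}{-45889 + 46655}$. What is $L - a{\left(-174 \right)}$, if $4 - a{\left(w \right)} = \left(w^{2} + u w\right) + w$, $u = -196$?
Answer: $\frac{344251125}{5362} \approx 64202.0$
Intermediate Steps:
$a{\left(w \right)} = 4 - w^{2} + 195 w$ ($a{\left(w \right)} = 4 - \left(\left(w^{2} - 196 w\right) + w\right) = 4 - \left(w^{2} - 195 w\right) = 4 - w^{2} + 195 w$)
$L = \frac{1}{5362}$ ($L = \frac{1}{7 \left(-45889 + 46655\right)} = \frac{1}{7 \cdot 766} = \frac{1}{7} \cdot \frac{1}{766} = \frac{1}{5362} \approx 0.0001865$)
$L - a{\left(-174 \right)} = \frac{1}{5362} - \left(4 - \left(-174\right)^{2} + 195 \left(-174\right)\right) = \frac{1}{5362} - \left(4 - 30276 - 33930\right) = \frac{1}{5362} - -64202 = \frac{1}{5362} + 64202 = \frac{344251125}{5362}$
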